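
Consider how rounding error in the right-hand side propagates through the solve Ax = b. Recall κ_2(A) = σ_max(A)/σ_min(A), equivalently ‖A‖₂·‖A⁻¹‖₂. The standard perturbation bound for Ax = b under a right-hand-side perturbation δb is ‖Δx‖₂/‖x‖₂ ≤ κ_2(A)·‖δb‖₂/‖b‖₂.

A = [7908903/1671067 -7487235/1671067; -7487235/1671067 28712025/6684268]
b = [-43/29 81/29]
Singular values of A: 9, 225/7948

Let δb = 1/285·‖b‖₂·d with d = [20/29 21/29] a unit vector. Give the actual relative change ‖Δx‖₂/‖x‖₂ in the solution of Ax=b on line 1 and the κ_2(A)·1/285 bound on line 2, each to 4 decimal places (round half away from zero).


σ_max = 9, σ_min = 225/7948
condition number: 9 ÷ (225/7948) = 317.9200
bound on ‖Δx‖/‖x‖: κ·ε = 317.9200·1/285 = 1.1155
solve Ax = b  →  x = [24.1203 25.8097]
2-norm of b is 3.1623; of x, 35.3260
Δx = A⁻¹·δb where δb = 1/285·3.1623·d; ‖Δx‖ = 0.3919
dividing the unrounded norms, ‖Δx‖/‖x‖ = 0.0111
so the bound overstates the realised error by a factor of ≈ 100.5396 (computed from the unrounded values)

0.0111
1.1155


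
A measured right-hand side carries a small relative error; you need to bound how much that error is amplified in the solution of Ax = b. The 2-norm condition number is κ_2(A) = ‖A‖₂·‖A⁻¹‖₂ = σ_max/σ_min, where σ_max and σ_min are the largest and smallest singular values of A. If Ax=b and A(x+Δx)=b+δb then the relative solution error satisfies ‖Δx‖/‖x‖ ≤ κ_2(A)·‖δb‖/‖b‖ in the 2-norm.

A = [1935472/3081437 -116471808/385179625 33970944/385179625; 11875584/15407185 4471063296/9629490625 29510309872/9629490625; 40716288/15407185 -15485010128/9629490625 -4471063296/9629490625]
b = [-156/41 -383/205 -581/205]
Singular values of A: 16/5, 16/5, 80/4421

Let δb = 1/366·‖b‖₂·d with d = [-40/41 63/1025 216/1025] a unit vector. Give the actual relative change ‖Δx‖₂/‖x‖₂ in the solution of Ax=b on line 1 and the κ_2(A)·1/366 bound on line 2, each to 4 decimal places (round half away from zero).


from the listed singular values, σ₁ = 16/5, σ_n = 80/4421
κ = σ_max/σ_min = (16/5)/(80/4421) = 176.8400
κ_2(A)·‖δb‖/‖b‖ = 0.4832
solve Ax = b  →  x = [-79.1206 -139.9546 40.4946]
2-norm of b is 5.0990; of x, 165.7925
Δx = A⁻¹·δb where δb = 1/366·5.0990·d; ‖Δx‖ = 0.7699
relative error = 0.0046
so the bound overstates the realised error by a factor of ≈ 104.0467 (computed from the unrounded values)

0.0046
0.4832


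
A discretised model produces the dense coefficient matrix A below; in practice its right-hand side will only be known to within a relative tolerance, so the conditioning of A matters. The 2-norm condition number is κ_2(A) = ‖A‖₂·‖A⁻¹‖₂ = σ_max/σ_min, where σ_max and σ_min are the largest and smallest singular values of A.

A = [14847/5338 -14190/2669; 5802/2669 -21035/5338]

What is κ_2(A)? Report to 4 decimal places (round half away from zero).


94.2000

M = AᵀA = [20887425/1676132 -9786000/419033; -9786000/419033 73405625/1676132]. tr(M)=2773325/49298, det(M)=140625/394384
eigenvalues of AᵀA: λ = (tr ± √(tr²−4·det))/2 = 225/4, 625/98596
κ_2(A) = √(λ_max/λ_min) = √((225/4) / (625/98596)) = 94.2000


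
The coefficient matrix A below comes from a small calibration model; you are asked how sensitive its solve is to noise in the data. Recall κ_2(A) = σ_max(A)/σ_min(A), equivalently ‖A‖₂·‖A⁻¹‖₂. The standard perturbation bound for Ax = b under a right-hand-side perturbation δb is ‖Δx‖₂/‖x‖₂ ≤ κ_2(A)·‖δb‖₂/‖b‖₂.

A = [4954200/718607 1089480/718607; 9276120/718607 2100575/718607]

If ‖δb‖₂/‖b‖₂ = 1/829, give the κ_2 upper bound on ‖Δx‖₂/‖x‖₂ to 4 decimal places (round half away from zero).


0.4664

AᵀA = [382666089600/1786837441 86099265000/1786837441; 86099265000/1786837441 19375024225/1786837441]; tr = 239167825/1062961, det = 360000/1062961
λ_max, λ_min = (239167825/1062961 ± √57199717851390625/1129886087521)/2 = 225, 1600/1062961
so κ_2 = √(225 / (1600/1062961)) = 386.6250
bound on ‖Δx‖/‖x‖: κ·ε = 386.6250·1/829 = 0.4664


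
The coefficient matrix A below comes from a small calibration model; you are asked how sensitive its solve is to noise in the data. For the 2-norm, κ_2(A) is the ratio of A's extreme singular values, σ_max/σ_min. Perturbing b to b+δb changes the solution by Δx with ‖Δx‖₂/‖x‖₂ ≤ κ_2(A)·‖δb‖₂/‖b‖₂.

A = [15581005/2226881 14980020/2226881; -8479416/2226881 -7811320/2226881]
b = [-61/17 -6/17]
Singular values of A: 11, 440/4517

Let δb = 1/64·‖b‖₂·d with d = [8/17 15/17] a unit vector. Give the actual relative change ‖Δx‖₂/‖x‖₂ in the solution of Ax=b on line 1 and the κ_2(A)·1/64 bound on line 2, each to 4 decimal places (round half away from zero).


σ_max = 11, σ_min = 440/4517
κ_2(A) = 11 / (440/4517) = 112.9250
bound on ‖Δx‖/‖x‖: κ·ε = 112.9250·1/64 = 1.7645
solve Ax = b  →  x = [13.9624 -15.0560]
2-norm of b is 3.6056; of x, 20.5336
Δx = A⁻¹·δb where δb = 1/64·3.6056·d; ‖Δx‖ = 0.5783
dividing the unrounded norms, ‖Δx‖/‖x‖ = 0.0282
so the bound overstates the realised error by a factor of ≈ 62.6450 (computed from the unrounded values)

0.0282
1.7645


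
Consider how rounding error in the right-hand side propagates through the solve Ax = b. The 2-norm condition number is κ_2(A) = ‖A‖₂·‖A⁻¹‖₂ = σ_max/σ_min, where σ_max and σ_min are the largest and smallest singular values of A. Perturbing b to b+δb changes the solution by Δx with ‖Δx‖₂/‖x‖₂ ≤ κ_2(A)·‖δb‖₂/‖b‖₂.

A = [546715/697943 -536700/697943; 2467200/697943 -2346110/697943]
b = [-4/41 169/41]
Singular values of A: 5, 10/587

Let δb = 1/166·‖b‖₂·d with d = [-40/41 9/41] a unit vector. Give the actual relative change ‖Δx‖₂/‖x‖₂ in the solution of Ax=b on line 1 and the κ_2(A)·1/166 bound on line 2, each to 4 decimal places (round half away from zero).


0.0248
1.7681

largest singular value 5, smallest 10/587
condition number: 5 ÷ (10/587) = 293.5000
κ_2(A)·‖δb‖/‖b‖ = 1.7681
solve Ax = b  →  x = [41.0621 41.9552]
‖b‖ = 4.1231, ‖x‖ = 58.7055
Δx = A⁻¹·δb where δb = 1/166·4.1231·d; ‖Δx‖ = 1.4580
realised ‖Δx‖/‖x‖ = 0.0248
realised/bound (from unrounded values) ≈ 0.0140


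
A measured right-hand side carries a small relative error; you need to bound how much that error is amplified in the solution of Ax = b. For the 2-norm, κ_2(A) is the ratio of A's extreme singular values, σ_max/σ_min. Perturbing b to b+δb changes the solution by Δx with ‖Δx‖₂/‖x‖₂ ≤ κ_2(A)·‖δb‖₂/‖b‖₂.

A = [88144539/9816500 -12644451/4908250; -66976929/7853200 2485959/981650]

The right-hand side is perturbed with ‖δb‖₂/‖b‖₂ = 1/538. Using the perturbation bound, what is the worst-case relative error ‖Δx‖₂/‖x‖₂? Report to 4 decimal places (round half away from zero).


M = AᵀA = [281164187330721/1833316000000 -10250540669691/229164500000; -10250540669691/229164500000 186909598593/14322781250]. tr(M)=488141785521/2933305600, det(M)=276922881/469328896
λ_max, λ_min = (488141785521/2933305600 ± √238262095285689829401441/8604281742991360000)/2 = 16641/100, 416025/117332224
so κ_2 = √((16641/100) / (416025/117332224)) = 216.6400
worst-case relative error ≤ 216.6400 × 1/538 = 0.4027

0.4027


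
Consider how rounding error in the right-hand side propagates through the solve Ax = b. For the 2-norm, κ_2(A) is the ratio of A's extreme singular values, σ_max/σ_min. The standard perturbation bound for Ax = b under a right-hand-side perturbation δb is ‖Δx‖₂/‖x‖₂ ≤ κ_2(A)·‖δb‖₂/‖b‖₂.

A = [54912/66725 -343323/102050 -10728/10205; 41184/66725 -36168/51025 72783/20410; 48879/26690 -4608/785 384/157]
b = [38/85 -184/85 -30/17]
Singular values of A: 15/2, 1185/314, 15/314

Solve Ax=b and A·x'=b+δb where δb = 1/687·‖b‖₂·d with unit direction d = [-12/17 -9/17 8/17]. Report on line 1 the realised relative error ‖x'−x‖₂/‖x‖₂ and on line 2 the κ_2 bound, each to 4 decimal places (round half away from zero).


largest singular value 15/2, smallest 15/314
condition number: (15/2) ÷ (15/314) = 157.0000
κ_2(A)·‖δb‖/‖b‖ = 0.2285
solve Ax = b  →  x = [-0.0747 0.0325 -0.5877]
2-norm of b is 2.8284; of x, 0.5933
re-solving with b+δb shifts x by Δx of norm 0.0862
dividing the unrounded norms, ‖Δx‖/‖x‖ = 0.1453
tightness: 0.1453 against a bound of 0.2285 (unrounded ratio ≈ 0.6357)

0.1453
0.2285


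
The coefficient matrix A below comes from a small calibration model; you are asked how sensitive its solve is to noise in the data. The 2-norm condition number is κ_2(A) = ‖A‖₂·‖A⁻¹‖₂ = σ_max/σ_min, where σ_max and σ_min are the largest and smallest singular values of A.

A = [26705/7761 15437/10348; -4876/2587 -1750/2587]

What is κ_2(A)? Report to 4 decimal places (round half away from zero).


form AᵀA = [927135409/60233121 514641085/80310828; 514641085/80310828 287300969/107081104] with trace 103076185/5702544 and determinant 83521/356409
eigenvalues of AᵀA: λ = (tr ± √(tr²−4·det))/2 = 289/16, 4624/356409
κ_2(A) = √(λ_max/λ_min) = √((289/16) / (4624/356409)) = 37.3125

37.3125


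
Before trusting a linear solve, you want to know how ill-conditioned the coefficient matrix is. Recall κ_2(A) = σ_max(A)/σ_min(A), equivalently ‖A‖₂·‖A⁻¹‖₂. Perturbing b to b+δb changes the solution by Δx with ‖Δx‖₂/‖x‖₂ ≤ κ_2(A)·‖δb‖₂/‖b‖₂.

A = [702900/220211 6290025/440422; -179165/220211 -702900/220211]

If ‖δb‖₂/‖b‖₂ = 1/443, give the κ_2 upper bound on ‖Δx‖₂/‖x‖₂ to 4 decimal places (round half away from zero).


0.3549

AᵀA = [313009225/28847641 1389984750/28847641; 1389984750/28847641 24711890625/115390564]; tr = 15445525/68644, det = 140625/68644
solving λ² − 15445525/68644·λ + 140625/68644 = 0 gives λ = 225, 625/68644
κ_2(A) = √(λ_max/λ_min) = √(225 / (625/68644)) = 157.2000
bound on ‖Δx‖/‖x‖: κ·ε = 157.2000·1/443 = 0.3549


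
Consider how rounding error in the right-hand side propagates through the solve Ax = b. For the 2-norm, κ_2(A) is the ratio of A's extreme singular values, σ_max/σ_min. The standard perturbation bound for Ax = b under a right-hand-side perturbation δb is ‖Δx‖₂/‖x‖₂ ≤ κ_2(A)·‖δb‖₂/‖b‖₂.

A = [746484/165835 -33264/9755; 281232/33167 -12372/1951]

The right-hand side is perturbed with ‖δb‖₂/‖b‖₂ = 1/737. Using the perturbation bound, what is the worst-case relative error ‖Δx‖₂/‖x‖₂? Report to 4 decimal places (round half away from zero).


0.5294

form AᵀA = [8769980304/95160025 -6577417728/95160025; -6577417728/95160025 4933153296/95160025] with trace 548125344/3806401 and determinant 518400/3806401
eigenvalues of AᵀA: λ = (tr ± √(tr²−4·det))/2 = 144, 3600/3806401
so κ_2 = √(144 / (3600/3806401)) = 390.2000
perturbation bound = 390.2000·1/737 = 0.5294


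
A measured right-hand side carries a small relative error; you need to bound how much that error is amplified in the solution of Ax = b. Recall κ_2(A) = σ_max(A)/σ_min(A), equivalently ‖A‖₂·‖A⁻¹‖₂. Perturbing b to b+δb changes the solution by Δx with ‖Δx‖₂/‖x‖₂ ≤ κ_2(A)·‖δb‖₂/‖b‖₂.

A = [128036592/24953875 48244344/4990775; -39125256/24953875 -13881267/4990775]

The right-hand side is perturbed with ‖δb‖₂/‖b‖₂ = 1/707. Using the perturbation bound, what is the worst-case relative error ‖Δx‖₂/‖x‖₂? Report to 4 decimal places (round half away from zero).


0.2076

M = AᵀA = [28678647276864/996313404025 10752239222424/199262680805; 10752239222424/199262680805 4032330082425/39852536161]. tr(M)=448051554801/3447451225, det(M)=2702336256/3447451225
λ_max, λ_min = (448051554801/3447451225 ± √200712931069849069695201/11884919948754000625)/2 = 3249/25, 831744/137898049
κ_2(A) = √(λ_max/λ_min) = √((3249/25) / (831744/137898049)) = 146.7875
bound on ‖Δx‖/‖x‖: κ·ε = 146.7875·1/707 = 0.2076


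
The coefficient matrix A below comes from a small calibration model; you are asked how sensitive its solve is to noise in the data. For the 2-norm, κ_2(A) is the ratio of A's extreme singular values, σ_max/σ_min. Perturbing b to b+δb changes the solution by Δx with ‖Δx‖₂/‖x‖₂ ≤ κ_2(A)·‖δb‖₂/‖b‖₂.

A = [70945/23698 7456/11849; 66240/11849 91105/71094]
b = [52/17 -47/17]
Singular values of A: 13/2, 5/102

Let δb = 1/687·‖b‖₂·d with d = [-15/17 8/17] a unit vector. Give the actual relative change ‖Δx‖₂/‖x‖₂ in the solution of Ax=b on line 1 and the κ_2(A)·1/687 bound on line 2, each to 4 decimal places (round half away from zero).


σ_max = 13/2, σ_min = 5/102
κ = σ_max/σ_min = (13/2)/(5/102) = 132.6000
κ_2(A)·‖δb‖/‖b‖ = 0.1930
solve Ax = b  →  x = [17.7621 -79.6435]
‖b‖₂ = 4.1231 and ‖x‖₂ = 81.6001
with δb = [-0.0053 0.0028], A·Δx = δb → ‖Δx‖ = 0.1224
dividing the unrounded norms, ‖Δx‖/‖x‖ = 0.0015
tightness: 0.0015 against a bound of 0.1930 (unrounded ratio ≈ 0.0078)

0.0015
0.1930


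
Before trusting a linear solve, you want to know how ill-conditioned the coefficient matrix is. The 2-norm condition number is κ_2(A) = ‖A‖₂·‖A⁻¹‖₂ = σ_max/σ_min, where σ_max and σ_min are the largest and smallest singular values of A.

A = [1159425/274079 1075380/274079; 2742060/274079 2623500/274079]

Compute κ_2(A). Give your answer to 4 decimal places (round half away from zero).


181.7500

M = AᵀA = [52444730025/444492889 49944478500/444492889; 49944478500/444492889 47569197600/444492889]. tr(M)=118922625/528529, det(M)=810000/528529
solving λ² − 118922625/528529·λ + 810000/528529 = 0 gives λ = 225, 3600/528529
κ_2(A) = √(λ_max/λ_min) = √(225 / (3600/528529)) = 181.7500


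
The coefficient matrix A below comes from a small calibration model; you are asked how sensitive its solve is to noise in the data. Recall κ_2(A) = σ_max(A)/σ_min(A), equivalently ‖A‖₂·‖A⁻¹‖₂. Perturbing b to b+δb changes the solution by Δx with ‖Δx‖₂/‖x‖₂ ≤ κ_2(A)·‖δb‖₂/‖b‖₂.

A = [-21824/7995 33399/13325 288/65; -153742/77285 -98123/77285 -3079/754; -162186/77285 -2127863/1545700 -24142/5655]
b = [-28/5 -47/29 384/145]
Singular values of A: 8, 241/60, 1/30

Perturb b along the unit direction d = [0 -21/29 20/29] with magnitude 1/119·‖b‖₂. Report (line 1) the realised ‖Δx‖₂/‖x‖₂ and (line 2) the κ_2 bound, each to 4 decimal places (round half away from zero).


0.0179
2.0168

σ_max = 8, σ_min = 1/30
κ = σ_max/σ_min = 8/(1/30) = 240.0000
bound on ‖Δx‖/‖x‖: κ·ε = 240.0000·1/119 = 2.0168
solve Ax = b  →  x = [-17.3071 -81.4569 34.1538]
2-norm of b is 6.4031; of x, 90.0069
with δb = [0.0000 -0.0390 0.0371], A·Δx = δb → ‖Δx‖ = 1.6142
realised ‖Δx‖/‖x‖ = 0.0179
so the bound overstates the realised error by a factor of ≈ 112.4537 (computed from the unrounded values)


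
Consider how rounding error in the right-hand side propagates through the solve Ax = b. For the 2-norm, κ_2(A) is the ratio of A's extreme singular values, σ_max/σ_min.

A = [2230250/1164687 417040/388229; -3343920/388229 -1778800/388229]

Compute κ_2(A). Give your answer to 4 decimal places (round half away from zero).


208.8750

form AᵀA = [62825832100/806957649 11168708000/268985883; 11168708000/268985883 1985753600/89661961] with trace 279230500/2792241 and determinant 640000/2792241
eigenvalues of AᵀA: λ = (tr ± √(tr²−4·det))/2 = 100, 6400/2792241
σ_max=√100=10, σ_min=√(6400/2792241)=(80/1671) → κ = 208.8750


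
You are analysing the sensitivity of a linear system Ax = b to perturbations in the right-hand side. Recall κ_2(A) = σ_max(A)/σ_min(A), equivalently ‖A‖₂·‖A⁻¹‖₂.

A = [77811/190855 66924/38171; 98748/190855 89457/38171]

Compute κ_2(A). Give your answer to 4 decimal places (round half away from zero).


186.2000

AᵀA = [632228769/1457025241 2808224640/1457025241; 2808224640/1457025241 12481376625/1457025241]; tr = 7801074/866761, det = 2025/866761
λ_max, λ_min = (7801074/866761 ± √60849734789376/751274631121)/2 = 9, 225/866761
so κ_2 = √(9 / (225/866761)) = 186.2000


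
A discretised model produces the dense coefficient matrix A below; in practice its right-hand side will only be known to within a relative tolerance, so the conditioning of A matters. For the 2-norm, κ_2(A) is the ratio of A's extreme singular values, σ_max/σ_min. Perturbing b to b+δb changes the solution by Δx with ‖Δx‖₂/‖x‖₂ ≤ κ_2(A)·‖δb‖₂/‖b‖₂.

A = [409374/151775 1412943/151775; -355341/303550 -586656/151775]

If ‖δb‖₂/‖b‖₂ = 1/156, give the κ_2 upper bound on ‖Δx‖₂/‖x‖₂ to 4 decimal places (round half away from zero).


form AᵀA = [942740253/109044500 807874074/27261125; 807874074/27261125 2769909093/27261125] with trace 96179013/872356 and determinant 194481/872356
eigenvalues of AᵀA: λ = (tr ± √(tr²−4·det))/2 = 441/4, 441/218089
σ_max=√(441/4)=(21/2), σ_min=√(441/218089)=(21/467) → κ = 233.5000
perturbation bound = 233.5000·1/156 = 1.4968

1.4968


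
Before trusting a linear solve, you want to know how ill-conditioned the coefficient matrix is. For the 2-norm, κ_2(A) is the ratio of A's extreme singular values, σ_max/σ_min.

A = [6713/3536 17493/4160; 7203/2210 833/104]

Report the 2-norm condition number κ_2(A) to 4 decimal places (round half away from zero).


M = AᵀA = [1183693/83200 453789/13312; 453789/13312 108940573/1331200]. tr(M)=9836897/102400, det(M)=5764801/2560000
char-poly roots: 2401/25 and 2401/102400
κ = σ_max/σ_min = (49/5)/(49/320) = 64.0000

64.0000


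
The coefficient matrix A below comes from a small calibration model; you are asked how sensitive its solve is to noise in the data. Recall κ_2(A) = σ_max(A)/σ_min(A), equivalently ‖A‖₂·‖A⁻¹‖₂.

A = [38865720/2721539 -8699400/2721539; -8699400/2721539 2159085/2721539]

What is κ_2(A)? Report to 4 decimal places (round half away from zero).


202.3750

form AᵀA = [943619126400/4406171641 -212308857000/4406171641; -212308857000/4406171641 47793699225/4406171641] with trace 589775625/2621161 and determinant 3240000/2621161
eigenvalues of AᵀA: λ = (tr ± √(tr²−4·det))/2 = 225, 14400/2621161
κ_2(A) = √(λ_max/λ_min) = √(225 / (14400/2621161)) = 202.3750


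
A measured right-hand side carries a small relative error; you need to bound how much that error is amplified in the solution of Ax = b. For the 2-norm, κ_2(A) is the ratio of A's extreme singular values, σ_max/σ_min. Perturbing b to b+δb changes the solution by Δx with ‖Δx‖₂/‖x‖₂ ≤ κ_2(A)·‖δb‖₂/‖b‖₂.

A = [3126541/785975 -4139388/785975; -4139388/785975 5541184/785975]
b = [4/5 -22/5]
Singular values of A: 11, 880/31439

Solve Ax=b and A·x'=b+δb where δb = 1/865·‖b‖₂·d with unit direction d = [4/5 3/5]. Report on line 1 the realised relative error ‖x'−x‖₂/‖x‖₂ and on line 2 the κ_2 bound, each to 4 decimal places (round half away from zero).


σ_max = 11, σ_min = 880/31439
κ_2(A) = 11 / (880/31439) = 392.9875
perturbation bound = 392.9875·1/865 = 0.4543
solve Ax = b  →  x = [-56.9436 -43.1623]
‖b‖ = 4.4721, ‖x‖ = 71.4532
Δx = A⁻¹·δb where δb = 1/865·4.4721·d; ‖Δx‖ = 0.1847
dividing the unrounded norms, ‖Δx‖/‖x‖ = 0.0026
realised/bound (from unrounded values) ≈ 0.0057

0.0026
0.4543


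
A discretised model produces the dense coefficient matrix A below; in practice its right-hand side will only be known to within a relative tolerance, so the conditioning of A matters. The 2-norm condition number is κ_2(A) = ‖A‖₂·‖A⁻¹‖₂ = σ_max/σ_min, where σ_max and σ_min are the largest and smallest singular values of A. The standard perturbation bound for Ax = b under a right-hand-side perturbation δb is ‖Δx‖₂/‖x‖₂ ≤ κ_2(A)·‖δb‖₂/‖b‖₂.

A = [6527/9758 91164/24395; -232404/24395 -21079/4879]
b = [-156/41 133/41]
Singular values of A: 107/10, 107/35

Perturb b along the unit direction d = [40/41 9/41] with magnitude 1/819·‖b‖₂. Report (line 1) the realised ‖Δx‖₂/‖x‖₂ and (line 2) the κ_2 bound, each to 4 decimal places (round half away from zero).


0.0019
0.0043

from the listed singular values, σ₁ = 107/10, σ_n = 107/35
κ_2(A) = (107/10) / (107/35) = 3.5000
bound on ‖Δx‖/‖x‖: κ·ε = 3.5000·1/819 = 0.0043
solve Ax = b  →  x = [0.1319 -1.0418]
‖b‖₂ = 5.0000 and ‖x‖₂ = 1.0501
δb = ε·‖b‖·d = [0.0060 0.0013]; solving A·Δx = δb gives ‖Δx‖ = 0.0020
dividing the unrounded norms, ‖Δx‖/‖x‖ = 0.0019
so the bound overstates the realised error by a factor of ≈ 2.2472 (computed from the unrounded values)


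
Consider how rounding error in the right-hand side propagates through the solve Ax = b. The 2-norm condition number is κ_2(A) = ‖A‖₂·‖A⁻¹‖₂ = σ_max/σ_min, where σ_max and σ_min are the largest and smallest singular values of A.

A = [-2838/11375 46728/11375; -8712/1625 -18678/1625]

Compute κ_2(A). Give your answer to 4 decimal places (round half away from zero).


AᵀA = [5963364/207025 2509056/41405; 2509056/41405 30844836/207025]; tr = 8712/49, det = 18974736/30625
char-poly roots: 4356/25 and 4356/1225
κ = σ_max/σ_min = (66/5)/(66/35) = 7.0000

7.0000


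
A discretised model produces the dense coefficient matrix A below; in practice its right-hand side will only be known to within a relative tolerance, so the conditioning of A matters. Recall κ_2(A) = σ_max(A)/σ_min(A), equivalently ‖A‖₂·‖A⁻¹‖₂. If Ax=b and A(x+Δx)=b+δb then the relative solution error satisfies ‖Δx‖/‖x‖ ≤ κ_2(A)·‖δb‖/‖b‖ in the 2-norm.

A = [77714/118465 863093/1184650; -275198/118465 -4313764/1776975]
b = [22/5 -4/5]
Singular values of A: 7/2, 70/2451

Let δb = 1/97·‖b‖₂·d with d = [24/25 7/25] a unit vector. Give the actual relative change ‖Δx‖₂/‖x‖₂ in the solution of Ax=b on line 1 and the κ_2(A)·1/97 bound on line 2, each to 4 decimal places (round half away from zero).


σ_max = 7/2, σ_min = 70/2451
condition number: (7/2) ÷ (70/2451) = 122.5500
perturbation bound = 122.5500·1/97 = 1.2634
solve Ax = b  →  x = [-101.0266 97.0049]
‖b‖ = 4.4721, ‖x‖ = 140.0583
re-solving with b+δb shifts x by Δx of norm 1.6143
realised ‖Δx‖/‖x‖ = 0.0115
so the bound overstates the realised error by a factor of ≈ 109.6130 (computed from the unrounded values)

0.0115
1.2634


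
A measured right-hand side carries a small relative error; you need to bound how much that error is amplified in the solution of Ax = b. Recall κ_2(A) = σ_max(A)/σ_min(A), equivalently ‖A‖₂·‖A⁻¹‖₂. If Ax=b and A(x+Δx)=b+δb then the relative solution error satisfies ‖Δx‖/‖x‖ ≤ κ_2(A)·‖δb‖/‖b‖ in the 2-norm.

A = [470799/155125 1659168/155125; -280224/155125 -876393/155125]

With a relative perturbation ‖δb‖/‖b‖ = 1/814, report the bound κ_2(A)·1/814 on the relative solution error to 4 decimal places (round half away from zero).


0.0897

M = AᵀA = [1038675393/83265625 3552667776/83265625; 3552667776/83265625 12183055857/83265625]. tr(M)=4230954/26645, det(M)=15752961/3330625
char-poly roots: 3969/25 and 3969/133225
σ_max=√(3969/25)=(63/5), σ_min=√(3969/133225)=(63/365) → κ = 73.0000
worst-case relative error ≤ 73.0000 × 1/814 = 0.0897


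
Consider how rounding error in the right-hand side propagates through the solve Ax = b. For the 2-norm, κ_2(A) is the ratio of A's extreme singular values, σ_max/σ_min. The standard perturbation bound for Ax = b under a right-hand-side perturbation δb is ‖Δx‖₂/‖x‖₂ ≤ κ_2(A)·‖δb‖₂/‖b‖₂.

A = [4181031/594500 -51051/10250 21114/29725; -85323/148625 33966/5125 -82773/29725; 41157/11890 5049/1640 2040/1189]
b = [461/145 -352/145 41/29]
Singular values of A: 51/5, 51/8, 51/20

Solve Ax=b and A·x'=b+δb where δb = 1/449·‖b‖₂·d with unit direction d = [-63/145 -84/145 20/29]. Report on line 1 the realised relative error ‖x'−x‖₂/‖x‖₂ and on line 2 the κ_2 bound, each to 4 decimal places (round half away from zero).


0.0064
0.0089

largest singular value 51/5, smallest 51/20
κ = σ_max/σ_min = (51/5)/(51/20) = 4.0000
worst-case relative error ≤ 4.0000 × 1/449 = 0.0089
solve Ax = b  →  x = [0.3034 -0.1431 0.4687]
2-norm of b is 4.2426; of x, 0.5764
re-solving with b+δb shifts x by Δx of norm 0.0037
realised ‖Δx‖/‖x‖ = 0.0064
so the bound overstates the realised error by a factor of ≈ 1.3856 (computed from the unrounded values)


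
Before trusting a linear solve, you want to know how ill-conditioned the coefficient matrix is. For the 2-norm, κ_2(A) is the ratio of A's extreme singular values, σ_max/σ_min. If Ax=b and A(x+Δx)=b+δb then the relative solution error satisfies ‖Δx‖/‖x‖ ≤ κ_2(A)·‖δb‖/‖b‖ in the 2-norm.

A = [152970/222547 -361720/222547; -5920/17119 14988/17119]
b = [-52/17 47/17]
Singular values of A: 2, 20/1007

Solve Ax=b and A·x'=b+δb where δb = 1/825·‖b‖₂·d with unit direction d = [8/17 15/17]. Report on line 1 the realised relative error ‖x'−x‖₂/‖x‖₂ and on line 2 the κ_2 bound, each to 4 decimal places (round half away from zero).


0.0050
0.1221

largest singular value 2, smallest 20/1007
condition number: 2 ÷ (20/1007) = 100.7000
κ_2(A)·‖δb‖/‖b‖ = 0.1221
solve Ax = b  →  x = [45.7077 21.2115]
‖b‖₂ = 4.1231 and ‖x‖₂ = 50.3897
δb = ε·‖b‖·d = [0.0024 0.0044]; solving A·Δx = δb gives ‖Δx‖ = 0.2516
dividing the unrounded norms, ‖Δx‖/‖x‖ = 0.0050
realised/bound (from unrounded values) ≈ 0.0409


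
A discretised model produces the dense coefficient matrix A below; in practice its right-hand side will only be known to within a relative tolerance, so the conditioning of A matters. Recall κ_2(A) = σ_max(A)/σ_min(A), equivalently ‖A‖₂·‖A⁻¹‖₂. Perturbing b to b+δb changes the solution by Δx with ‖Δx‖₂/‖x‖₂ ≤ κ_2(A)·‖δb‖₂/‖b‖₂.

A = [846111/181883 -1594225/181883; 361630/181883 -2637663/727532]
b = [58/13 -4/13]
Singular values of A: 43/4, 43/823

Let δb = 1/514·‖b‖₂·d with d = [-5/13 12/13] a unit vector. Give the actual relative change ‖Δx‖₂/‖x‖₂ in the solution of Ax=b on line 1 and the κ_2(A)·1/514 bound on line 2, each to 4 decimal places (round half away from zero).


0.0044
0.4003

σ_max = 43/4, σ_min = 43/823
κ = σ_max/σ_min = (43/4)/(43/823) = 205.7500
κ_2(A)·‖δb‖/‖b‖ = 0.4003
solve Ax = b  →  x = [-33.6005 -18.3420]
‖b‖₂ = 4.4721 and ‖x‖₂ = 38.2809
Δx = A⁻¹·δb where δb = 1/514·4.4721·d; ‖Δx‖ = 0.1665
realised ‖Δx‖/‖x‖ = 0.0044
tightness: 0.0044 against a bound of 0.4003 (unrounded ratio ≈ 0.0109)


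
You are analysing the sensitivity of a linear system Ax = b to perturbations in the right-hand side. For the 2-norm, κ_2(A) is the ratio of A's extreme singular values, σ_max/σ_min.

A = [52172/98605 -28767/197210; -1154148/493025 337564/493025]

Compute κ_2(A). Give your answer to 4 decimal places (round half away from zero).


M = AᵀA = [832900384/144600625 -242926362/144600625; -242926362/144600625 283454089/578402500]. tr(M)=5784089/925444, det(M)=100/231361
λ_max, λ_min = (5784089/925444 ± √33454204849521/856446597136)/2 = 25/4, 16/231361
κ = σ_max/σ_min = (5/2)/(4/481) = 300.6250

300.6250


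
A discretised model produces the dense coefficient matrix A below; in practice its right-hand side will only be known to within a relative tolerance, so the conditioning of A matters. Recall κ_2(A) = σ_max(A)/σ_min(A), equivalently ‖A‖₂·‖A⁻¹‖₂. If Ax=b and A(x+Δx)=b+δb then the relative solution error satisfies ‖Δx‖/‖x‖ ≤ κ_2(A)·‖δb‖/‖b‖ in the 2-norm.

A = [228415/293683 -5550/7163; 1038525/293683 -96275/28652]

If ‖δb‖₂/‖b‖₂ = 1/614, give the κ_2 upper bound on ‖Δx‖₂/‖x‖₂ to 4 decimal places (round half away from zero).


M = AᵀA = [672639850/51308569 -2562312375/205234276; -2562312375/205234276 9761715625/820937104]. tr(M)=24404225/976144, det(M)=15625/976144
λ_max, λ_min = (24404225/976144 ± √595505188850625/952857108736)/2 = 25, 625/976144
so κ_2 = √(25 / (625/976144)) = 197.6000
worst-case relative error ≤ 197.6000 × 1/614 = 0.3218

0.3218


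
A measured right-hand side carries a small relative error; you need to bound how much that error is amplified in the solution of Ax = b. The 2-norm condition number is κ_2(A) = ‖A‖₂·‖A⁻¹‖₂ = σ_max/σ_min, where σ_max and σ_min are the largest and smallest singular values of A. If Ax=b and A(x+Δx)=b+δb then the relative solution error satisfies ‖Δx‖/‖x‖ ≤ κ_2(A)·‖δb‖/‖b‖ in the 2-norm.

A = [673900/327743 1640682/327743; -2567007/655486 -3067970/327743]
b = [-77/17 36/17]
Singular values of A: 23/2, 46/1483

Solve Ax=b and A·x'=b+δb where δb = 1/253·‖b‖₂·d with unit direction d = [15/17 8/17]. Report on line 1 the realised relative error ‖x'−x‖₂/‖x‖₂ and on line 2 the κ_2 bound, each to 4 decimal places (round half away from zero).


0.0066
1.4654

σ_max = 23/2, σ_min = 46/1483
condition number: (23/2) ÷ (46/1483) = 370.7500
κ_2(A)·‖δb‖/‖b‖ = 1.4654
solve Ax = b  →  x = [89.1438 -37.5201]
‖b‖₂ = 5.0000 and ‖x‖₂ = 96.7180
δb = ε·‖b‖·d = [0.0174 0.0093]; solving A·Δx = δb gives ‖Δx‖ = 0.6371
realised ‖Δx‖/‖x‖ = 0.0066
so the bound overstates the realised error by a factor of ≈ 222.4514 (computed from the unrounded values)


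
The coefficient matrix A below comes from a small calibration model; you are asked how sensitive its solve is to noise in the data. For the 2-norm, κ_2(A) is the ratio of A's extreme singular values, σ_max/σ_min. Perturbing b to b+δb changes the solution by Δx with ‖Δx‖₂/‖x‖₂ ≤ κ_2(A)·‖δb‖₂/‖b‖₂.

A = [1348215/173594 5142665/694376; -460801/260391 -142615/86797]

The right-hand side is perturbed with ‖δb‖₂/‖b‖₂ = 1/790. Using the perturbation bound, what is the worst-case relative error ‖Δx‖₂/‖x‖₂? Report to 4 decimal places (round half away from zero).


0.4435

form AᵀA = [10237063309/161340804 12999243565/215121072; 12999243565/215121072 16507258625/286828096] with trace 371413009/3069504 and determinant 366025/3069504
λ_max, λ_min = (371413009/3069504 ± √137943129193627681/9421854806016)/2 = 121, 3025/3069504
so κ_2 = √(121 / (3025/3069504)) = 350.4000
worst-case relative error ≤ 350.4000 × 1/790 = 0.4435


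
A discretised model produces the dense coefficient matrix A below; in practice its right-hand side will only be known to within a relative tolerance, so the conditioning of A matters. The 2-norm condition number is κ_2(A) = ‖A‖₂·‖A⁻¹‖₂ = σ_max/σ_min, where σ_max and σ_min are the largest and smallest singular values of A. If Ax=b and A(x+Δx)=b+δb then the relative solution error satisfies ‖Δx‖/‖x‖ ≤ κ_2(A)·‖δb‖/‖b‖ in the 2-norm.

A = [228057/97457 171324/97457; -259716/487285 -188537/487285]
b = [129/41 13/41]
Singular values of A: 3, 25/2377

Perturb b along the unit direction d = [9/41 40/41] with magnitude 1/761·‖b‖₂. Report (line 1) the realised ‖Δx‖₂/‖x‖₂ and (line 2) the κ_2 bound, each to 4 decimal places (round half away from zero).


from the listed singular values, σ₁ = 3, σ_n = 25/2377
κ_2(A) = 3 / (25/2377) = 285.2400
worst-case relative error ≤ 285.2400 × 1/761 = 0.3748
solve Ax = b  →  x = [-56.2480 76.6640]
‖b‖₂ = 3.1623 and ‖x‖₂ = 95.0853
δb = ε·‖b‖·d = [0.0009 0.0041]; solving A·Δx = δb gives ‖Δx‖ = 0.3951
dividing the unrounded norms, ‖Δx‖/‖x‖ = 0.0042
so the bound overstates the realised error by a factor of ≈ 90.2058 (computed from the unrounded values)

0.0042
0.3748


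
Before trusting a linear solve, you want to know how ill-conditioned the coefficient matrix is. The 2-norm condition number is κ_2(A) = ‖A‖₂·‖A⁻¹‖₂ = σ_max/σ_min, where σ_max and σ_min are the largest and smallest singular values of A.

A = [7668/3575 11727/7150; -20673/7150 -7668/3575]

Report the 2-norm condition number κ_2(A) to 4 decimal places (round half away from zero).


AᵀA = [26502633/2044900 4968864/511225; 4968864/511225 14908617/2044900]; tr = 828225/40898, det = 6561/327184
solving λ² − 828225/40898·λ + 6561/327184 = 0 gives λ = 81/4, 81/81796
σ_max=√(81/4)=(9/2), σ_min=√(81/81796)=(9/286) → κ = 143.0000

143.0000


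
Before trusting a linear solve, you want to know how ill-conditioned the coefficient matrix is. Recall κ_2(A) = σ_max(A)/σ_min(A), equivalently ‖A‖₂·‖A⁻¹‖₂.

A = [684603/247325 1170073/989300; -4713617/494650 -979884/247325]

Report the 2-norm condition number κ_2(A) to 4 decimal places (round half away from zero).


M = AᵀA = [38548656469/391485796 16061809995/391485796; 16061809995/391485796 26770933249/1565943184]. tr(M)=1070802125/9265936, det(M)=3418801/37063744
char-poly roots: 1849/16 and 1849/2316484
σ_max=√(1849/16)=(43/4), σ_min=√(1849/2316484)=(43/1522) → κ = 380.5000

380.5000


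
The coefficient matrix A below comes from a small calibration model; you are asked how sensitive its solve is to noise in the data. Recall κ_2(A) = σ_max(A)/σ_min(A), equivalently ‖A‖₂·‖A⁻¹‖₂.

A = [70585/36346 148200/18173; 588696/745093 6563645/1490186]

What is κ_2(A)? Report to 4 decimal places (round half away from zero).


42.7600

AᵀA = [33776474401/7683924964 37107998640/1920981241; 37107998640/1920981241 660077029225/7683924964]; tr = 206381173/2285522, det = 81450625/18284176
eigenvalues of AᵀA: λ = (tr ± √(tr²−4·det))/2 = 361/4, 225625/4571044
κ_2(A) = √(λ_max/λ_min) = √((361/4) / (225625/4571044)) = 42.7600


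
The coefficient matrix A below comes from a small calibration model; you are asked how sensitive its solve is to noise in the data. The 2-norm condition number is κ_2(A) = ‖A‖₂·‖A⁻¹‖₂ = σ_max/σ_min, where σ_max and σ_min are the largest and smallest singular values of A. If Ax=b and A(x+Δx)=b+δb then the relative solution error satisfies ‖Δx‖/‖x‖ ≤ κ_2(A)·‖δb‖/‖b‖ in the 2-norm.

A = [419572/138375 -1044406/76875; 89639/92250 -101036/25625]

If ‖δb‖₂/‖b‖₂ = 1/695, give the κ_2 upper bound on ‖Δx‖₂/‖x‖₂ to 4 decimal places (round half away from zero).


form AᵀA = [1242366409/122544900 -766334338/17020125; -766334338/17020125 1892253364/9455625] with trace 383194081/1822500 and determinant 707281/455625
eigenvalues of AᵀA: λ = (tr ± √(tr²−4·det))/2 = 841/4, 3364/455625
σ_max=√(841/4)=(29/2), σ_min=√(3364/455625)=(58/675) → κ = 168.7500
bound on ‖Δx‖/‖x‖: κ·ε = 168.7500·1/695 = 0.2428

0.2428


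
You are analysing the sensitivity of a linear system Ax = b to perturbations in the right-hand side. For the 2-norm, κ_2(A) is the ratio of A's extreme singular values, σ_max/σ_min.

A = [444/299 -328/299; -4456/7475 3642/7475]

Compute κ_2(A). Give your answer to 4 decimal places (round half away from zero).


form AᵀA = [846544/330625 -634608/330625; -634608/330625 476356/330625] with trace 52916/13225 and determinant 64/13225
eigenvalues of AᵀA: λ = (tr ± √(tr²−4·det))/2 = 4, 16/13225
σ_max=√4=2, σ_min=√(16/13225)=(4/115) → κ = 57.5000

57.5000


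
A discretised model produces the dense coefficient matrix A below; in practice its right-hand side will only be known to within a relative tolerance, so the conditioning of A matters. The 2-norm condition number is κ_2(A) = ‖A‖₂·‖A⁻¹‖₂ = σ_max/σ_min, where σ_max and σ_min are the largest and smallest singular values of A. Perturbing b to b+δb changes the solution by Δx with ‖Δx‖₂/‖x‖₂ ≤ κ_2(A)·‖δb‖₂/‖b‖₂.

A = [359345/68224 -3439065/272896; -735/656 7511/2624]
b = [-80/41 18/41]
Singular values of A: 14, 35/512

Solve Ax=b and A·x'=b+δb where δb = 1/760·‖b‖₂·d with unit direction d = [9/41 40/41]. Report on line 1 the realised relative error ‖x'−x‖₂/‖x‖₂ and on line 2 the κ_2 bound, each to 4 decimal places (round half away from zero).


0.2695
0.2695

σ_max = 14, σ_min = 35/512
κ_2(A) = 14 / (35/512) = 204.8000
bound on ‖Δx‖/‖x‖: κ·ε = 204.8000·1/760 = 0.2695
solve Ax = b  →  x = [-0.0549 0.1319]
‖b‖₂ = 2.0000 and ‖x‖₂ = 0.1429
re-solving with b+δb shifts x by Δx of norm 0.0385
dividing the unrounded norms, ‖Δx‖/‖x‖ = 0.2695
tightness: 0.2695 against a bound of 0.2695; the bound is attained (ratio 1)


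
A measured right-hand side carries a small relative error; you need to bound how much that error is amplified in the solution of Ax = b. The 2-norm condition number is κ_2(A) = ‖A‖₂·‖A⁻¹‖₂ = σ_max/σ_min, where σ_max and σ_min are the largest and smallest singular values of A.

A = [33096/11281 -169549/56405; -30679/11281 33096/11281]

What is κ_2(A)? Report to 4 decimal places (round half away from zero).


M = AᵀA = [2421577/151321 -12708864/756605; -12708864/756605 66742561/3783025]. tr(M)=127281986/3783025, det(M)=707281/3783025
solving λ² − 127281986/3783025·λ + 707281/3783025 = 0 gives λ = 841/25, 841/151321
σ_max=√(841/25)=(29/5), σ_min=√(841/151321)=(29/389) → κ = 77.8000

77.8000


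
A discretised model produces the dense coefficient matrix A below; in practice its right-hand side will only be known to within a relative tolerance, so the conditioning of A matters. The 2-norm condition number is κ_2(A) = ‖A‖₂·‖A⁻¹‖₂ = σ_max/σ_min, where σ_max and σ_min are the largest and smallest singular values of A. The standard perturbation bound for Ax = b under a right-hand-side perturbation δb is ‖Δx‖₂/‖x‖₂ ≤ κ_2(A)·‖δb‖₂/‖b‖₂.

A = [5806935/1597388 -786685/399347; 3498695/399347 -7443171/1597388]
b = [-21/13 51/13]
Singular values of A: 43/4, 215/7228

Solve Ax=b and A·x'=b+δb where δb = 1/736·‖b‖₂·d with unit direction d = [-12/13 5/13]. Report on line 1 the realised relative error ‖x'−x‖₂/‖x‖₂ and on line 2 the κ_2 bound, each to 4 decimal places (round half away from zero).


largest singular value 43/4, smallest 215/7228
condition number: (43/4) ÷ (215/7228) = 361.4000
κ_2(A)·‖δb‖/‖b‖ = 0.4910
solve Ax = b  →  x = [47.7078 88.8591]
2-norm of b is 4.2426; of x, 100.8562
Δx = A⁻¹·δb where δb = 1/736·4.2426·d; ‖Δx‖ = 0.1938
realised ‖Δx‖/‖x‖ = 0.0019
realised/bound (from unrounded values) ≈ 0.0039

0.0019
0.4910


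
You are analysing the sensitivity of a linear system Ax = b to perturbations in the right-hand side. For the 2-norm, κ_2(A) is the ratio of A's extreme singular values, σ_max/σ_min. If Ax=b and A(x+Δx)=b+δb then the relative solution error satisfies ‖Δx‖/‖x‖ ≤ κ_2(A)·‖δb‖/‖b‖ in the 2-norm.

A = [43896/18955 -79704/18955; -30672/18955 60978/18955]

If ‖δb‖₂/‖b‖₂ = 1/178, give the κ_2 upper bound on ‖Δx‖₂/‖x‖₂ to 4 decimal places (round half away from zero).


AᵀA = [114705216/14371681 -214760160/14371681; -214760160/14371681 402841764/14371681]; tr = 1790820/49729, det = 20736/49729
solving λ² − 1790820/49729·λ + 20736/49729 = 0 gives λ = 36, 576/49729
κ_2(A) = √(λ_max/λ_min) = √(36 / (576/49729)) = 55.7500
perturbation bound = 55.7500·1/178 = 0.3132

0.3132
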